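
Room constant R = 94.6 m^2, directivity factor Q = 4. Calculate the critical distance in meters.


Given values:
  R = 94.6 m^2, Q = 4
Formula: d_c = 0.141 * sqrt(Q * R)
Compute Q * R = 4 * 94.6 = 378.4
Compute sqrt(378.4) = 19.4525
d_c = 0.141 * 19.4525 = 2.743

2.743 m


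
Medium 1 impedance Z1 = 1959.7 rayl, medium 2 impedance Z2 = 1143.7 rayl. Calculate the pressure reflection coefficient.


Given values:
  Z1 = 1959.7 rayl, Z2 = 1143.7 rayl
Formula: R = (Z2 - Z1) / (Z2 + Z1)
Numerator: Z2 - Z1 = 1143.7 - 1959.7 = -816.0
Denominator: Z2 + Z1 = 1143.7 + 1959.7 = 3103.4
R = -816.0 / 3103.4 = -0.2629

-0.2629


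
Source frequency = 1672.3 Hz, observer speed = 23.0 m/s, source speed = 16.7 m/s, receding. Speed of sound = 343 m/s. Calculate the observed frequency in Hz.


Given values:
  f_s = 1672.3 Hz, v_o = 23.0 m/s, v_s = 16.7 m/s
  Direction: receding
Formula: f_o = f_s * (c - v_o) / (c + v_s)
Numerator: c - v_o = 343 - 23.0 = 320.0
Denominator: c + v_s = 343 + 16.7 = 359.7
f_o = 1672.3 * 320.0 / 359.7 = 1487.73

1487.73 Hz


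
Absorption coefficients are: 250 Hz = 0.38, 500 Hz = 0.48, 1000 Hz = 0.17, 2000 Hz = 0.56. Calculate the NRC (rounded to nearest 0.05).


Given values:
  a_250 = 0.38, a_500 = 0.48
  a_1000 = 0.17, a_2000 = 0.56
Formula: NRC = (a250 + a500 + a1000 + a2000) / 4
Sum = 0.38 + 0.48 + 0.17 + 0.56 = 1.59
NRC = 1.59 / 4 = 0.3975
Rounded to nearest 0.05: 0.4

0.4


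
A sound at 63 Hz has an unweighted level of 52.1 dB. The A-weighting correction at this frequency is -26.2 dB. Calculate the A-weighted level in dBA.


Given values:
  SPL = 52.1 dB
  A-weighting at 63 Hz = -26.2 dB
Formula: L_A = SPL + A_weight
L_A = 52.1 + (-26.2)
L_A = 25.9

25.9 dBA


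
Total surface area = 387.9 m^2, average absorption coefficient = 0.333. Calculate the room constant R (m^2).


Given values:
  S = 387.9 m^2, alpha = 0.333
Formula: R = S * alpha / (1 - alpha)
Numerator: 387.9 * 0.333 = 129.1707
Denominator: 1 - 0.333 = 0.667
R = 129.1707 / 0.667 = 193.66

193.66 m^2


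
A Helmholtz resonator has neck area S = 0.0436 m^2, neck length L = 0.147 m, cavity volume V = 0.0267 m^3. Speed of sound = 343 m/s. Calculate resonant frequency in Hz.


Given values:
  S = 0.0436 m^2, L = 0.147 m, V = 0.0267 m^3, c = 343 m/s
Formula: f = (c / (2*pi)) * sqrt(S / (V * L))
Compute V * L = 0.0267 * 0.147 = 0.0039249
Compute S / (V * L) = 0.0436 / 0.0039249 = 11.1086
Compute sqrt(11.1086) = 3.332957
Compute c / (2*pi) = 343 / 6.283185 = 54.590148
f = 54.590148 * 3.332957 = 181.95

181.95 Hz


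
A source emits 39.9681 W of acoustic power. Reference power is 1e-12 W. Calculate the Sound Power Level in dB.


Given values:
  W = 39.9681 W
  W_ref = 1e-12 W
Formula: SWL = 10 * log10(W / W_ref)
Compute ratio: W / W_ref = 39968100000000
Compute log10: log10(39968100000000) = 13.601714
Multiply: SWL = 10 * 13.601714 = 136.02

136.02 dB


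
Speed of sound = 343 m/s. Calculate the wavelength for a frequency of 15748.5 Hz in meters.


Given values:
  c = 343 m/s, f = 15748.5 Hz
Formula: lambda = c / f
lambda = 343 / 15748.5
lambda = 0.0218

0.0218 m


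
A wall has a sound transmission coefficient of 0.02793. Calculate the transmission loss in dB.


Given values:
  tau = 0.02793
Formula: TL = 10 * log10(1 / tau)
Compute 1 / tau = 1 / 0.02793 = 35.8038
Compute log10(35.8038) = 1.553929
TL = 10 * 1.553929 = 15.54

15.54 dB


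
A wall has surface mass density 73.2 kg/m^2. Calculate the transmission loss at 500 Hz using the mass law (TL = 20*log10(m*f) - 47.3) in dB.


Given values:
  m = 73.2 kg/m^2, f = 500 Hz
Formula: TL = 20 * log10(m * f) - 47.3
Compute m * f = 73.2 * 500 = 36600.0
Compute log10(36600.0) = 4.563481
Compute 20 * 4.563481 = 91.2696
TL = 91.2696 - 47.3 = 43.97

43.97 dB


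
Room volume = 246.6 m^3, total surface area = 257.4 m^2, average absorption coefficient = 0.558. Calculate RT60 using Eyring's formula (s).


Given values:
  V = 246.6 m^3, S = 257.4 m^2, alpha = 0.558
Formula: RT60 = 0.161 * V / (-S * ln(1 - alpha))
Compute ln(1 - 0.558) = ln(0.442) = -0.816445
Denominator: -257.4 * -0.816445 = 210.1529
Numerator: 0.161 * 246.6 = 39.7026
RT60 = 39.7026 / 210.1529 = 0.189

0.189 s


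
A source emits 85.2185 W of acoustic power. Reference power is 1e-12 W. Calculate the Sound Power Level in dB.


Given values:
  W = 85.2185 W
  W_ref = 1e-12 W
Formula: SWL = 10 * log10(W / W_ref)
Compute ratio: W / W_ref = 85218500000000
Compute log10: log10(85218500000000) = 13.930534
Multiply: SWL = 10 * 13.930534 = 139.31

139.31 dB


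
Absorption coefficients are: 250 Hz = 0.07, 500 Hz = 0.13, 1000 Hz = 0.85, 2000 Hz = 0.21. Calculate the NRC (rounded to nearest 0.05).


Given values:
  a_250 = 0.07, a_500 = 0.13
  a_1000 = 0.85, a_2000 = 0.21
Formula: NRC = (a250 + a500 + a1000 + a2000) / 4
Sum = 0.07 + 0.13 + 0.85 + 0.21 = 1.26
NRC = 1.26 / 4 = 0.315
Rounded to nearest 0.05: 0.3

0.3


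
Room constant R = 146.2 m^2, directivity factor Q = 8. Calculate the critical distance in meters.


Given values:
  R = 146.2 m^2, Q = 8
Formula: d_c = 0.141 * sqrt(Q * R)
Compute Q * R = 8 * 146.2 = 1169.6
Compute sqrt(1169.6) = 34.1994
d_c = 0.141 * 34.1994 = 4.822

4.822 m


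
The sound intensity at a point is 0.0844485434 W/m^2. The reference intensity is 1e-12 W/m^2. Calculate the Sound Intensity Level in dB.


Given values:
  I = 0.0844485434 W/m^2
  I_ref = 1e-12 W/m^2
Formula: SIL = 10 * log10(I / I_ref)
Compute ratio: I / I_ref = 84448543400
Compute log10: log10(84448543400) = 10.926592
Multiply: SIL = 10 * 10.926592 = 109.27

109.27 dB


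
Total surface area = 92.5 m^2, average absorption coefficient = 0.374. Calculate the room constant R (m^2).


Given values:
  S = 92.5 m^2, alpha = 0.374
Formula: R = S * alpha / (1 - alpha)
Numerator: 92.5 * 0.374 = 34.595
Denominator: 1 - 0.374 = 0.626
R = 34.595 / 0.626 = 55.26

55.26 m^2


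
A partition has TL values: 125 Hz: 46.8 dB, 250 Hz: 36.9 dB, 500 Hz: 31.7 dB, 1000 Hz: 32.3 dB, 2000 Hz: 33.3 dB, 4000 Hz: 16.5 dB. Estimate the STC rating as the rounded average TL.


Given TL values at each frequency:
  125 Hz: 46.8 dB
  250 Hz: 36.9 dB
  500 Hz: 31.7 dB
  1000 Hz: 32.3 dB
  2000 Hz: 33.3 dB
  4000 Hz: 16.5 dB
Formula: STC ~ round(average of TL values)
Sum = 46.8 + 36.9 + 31.7 + 32.3 + 33.3 + 16.5 = 197.5
Average = 197.5 / 6 = 32.92
Rounded: 33

33


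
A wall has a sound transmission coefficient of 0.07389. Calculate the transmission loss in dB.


Given values:
  tau = 0.07389
Formula: TL = 10 * log10(1 / tau)
Compute 1 / tau = 1 / 0.07389 = 13.5336
Compute log10(13.5336) = 1.131413
TL = 10 * 1.131413 = 11.31

11.31 dB


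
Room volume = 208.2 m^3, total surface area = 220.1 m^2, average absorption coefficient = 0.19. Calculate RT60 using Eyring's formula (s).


Given values:
  V = 208.2 m^3, S = 220.1 m^2, alpha = 0.19
Formula: RT60 = 0.161 * V / (-S * ln(1 - alpha))
Compute ln(1 - 0.19) = ln(0.81) = -0.210721
Denominator: -220.1 * -0.210721 = 46.3797
Numerator: 0.161 * 208.2 = 33.5202
RT60 = 33.5202 / 46.3797 = 0.723

0.723 s


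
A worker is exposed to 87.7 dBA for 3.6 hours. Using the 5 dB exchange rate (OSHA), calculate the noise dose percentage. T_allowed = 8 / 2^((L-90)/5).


Given values:
  L = 87.7 dBA, T = 3.6 hours
Formula: T_allowed = 8 / 2^((L - 90) / 5)
Compute exponent: (87.7 - 90) / 5 = -0.46
Compute 2^(-0.46) = 0.726986
T_allowed = 8 / 0.726986 = 11.004338 hours
Dose = (T / T_allowed) * 100
Dose = (3.6 / 11.004338) * 100 = 32.71

32.71 %


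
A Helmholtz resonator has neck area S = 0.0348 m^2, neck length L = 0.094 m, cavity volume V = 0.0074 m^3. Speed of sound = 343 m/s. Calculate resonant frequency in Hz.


Given values:
  S = 0.0348 m^2, L = 0.094 m, V = 0.0074 m^3, c = 343 m/s
Formula: f = (c / (2*pi)) * sqrt(S / (V * L))
Compute V * L = 0.0074 * 0.094 = 0.0006956
Compute S / (V * L) = 0.0348 / 0.0006956 = 50.0288
Compute sqrt(50.0288) = 7.073104
Compute c / (2*pi) = 343 / 6.283185 = 54.590148
f = 54.590148 * 7.073104 = 386.12

386.12 Hz


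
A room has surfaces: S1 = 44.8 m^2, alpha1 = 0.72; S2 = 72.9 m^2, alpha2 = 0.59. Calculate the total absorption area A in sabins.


Given surfaces:
  Surface 1: 44.8 * 0.72 = 32.256
  Surface 2: 72.9 * 0.59 = 43.011
Formula: A = sum(Si * alpha_i)
A = 32.256 + 43.011
A = 75.27

75.27 sabins


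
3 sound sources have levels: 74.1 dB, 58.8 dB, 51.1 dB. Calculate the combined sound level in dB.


Formula: L_total = 10 * log10( sum(10^(Li/10)) )
  Source 1: 10^(74.1/10) = 25703957.8277
  Source 2: 10^(58.8/10) = 758577.575
  Source 3: 10^(51.1/10) = 128824.9552
Sum of linear values = 26591360.3579
L_total = 10 * log10(26591360.3579) = 74.25

74.25 dB


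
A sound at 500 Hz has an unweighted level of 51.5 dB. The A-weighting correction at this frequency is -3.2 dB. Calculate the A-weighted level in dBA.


Given values:
  SPL = 51.5 dB
  A-weighting at 500 Hz = -3.2 dB
Formula: L_A = SPL + A_weight
L_A = 51.5 + (-3.2)
L_A = 48.3

48.3 dBA


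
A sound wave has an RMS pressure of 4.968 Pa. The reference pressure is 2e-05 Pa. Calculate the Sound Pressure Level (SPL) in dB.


Given values:
  p = 4.968 Pa
  p_ref = 2e-05 Pa
Formula: SPL = 20 * log10(p / p_ref)
Compute ratio: p / p_ref = 4.968 / 2e-05 = 248400
Compute log10: log10(248400) = 5.395152
Multiply: SPL = 20 * 5.395152 = 107.9

107.9 dB


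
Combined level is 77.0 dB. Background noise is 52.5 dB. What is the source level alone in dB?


Given values:
  L_total = 77.0 dB, L_bg = 52.5 dB
Formula: L_source = 10 * log10(10^(L_total/10) - 10^(L_bg/10))
Convert to linear:
  10^(77.0/10) = 50118723.3627
  10^(52.5/10) = 177827.941
Difference: 50118723.3627 - 177827.941 = 49940895.4217
L_source = 10 * log10(49940895.4217) = 76.98

76.98 dB


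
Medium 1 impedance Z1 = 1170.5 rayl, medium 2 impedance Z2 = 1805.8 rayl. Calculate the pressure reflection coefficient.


Given values:
  Z1 = 1170.5 rayl, Z2 = 1805.8 rayl
Formula: R = (Z2 - Z1) / (Z2 + Z1)
Numerator: Z2 - Z1 = 1805.8 - 1170.5 = 635.3
Denominator: Z2 + Z1 = 1805.8 + 1170.5 = 2976.3
R = 635.3 / 2976.3 = 0.2135

0.2135


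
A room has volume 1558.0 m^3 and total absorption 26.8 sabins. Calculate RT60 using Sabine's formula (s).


Given values:
  V = 1558.0 m^3
  A = 26.8 sabins
Formula: RT60 = 0.161 * V / A
Numerator: 0.161 * 1558.0 = 250.838
RT60 = 250.838 / 26.8 = 9.36

9.36 s


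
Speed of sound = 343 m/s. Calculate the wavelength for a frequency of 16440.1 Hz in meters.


Given values:
  c = 343 m/s, f = 16440.1 Hz
Formula: lambda = c / f
lambda = 343 / 16440.1
lambda = 0.0209

0.0209 m


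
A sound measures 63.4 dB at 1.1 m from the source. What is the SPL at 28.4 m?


Given values:
  SPL1 = 63.4 dB, r1 = 1.1 m, r2 = 28.4 m
Formula: SPL2 = SPL1 - 20 * log10(r2 / r1)
Compute ratio: r2 / r1 = 28.4 / 1.1 = 25.8182
Compute log10: log10(25.8182) = 1.411926
Compute drop: 20 * 1.411926 = 28.2385
SPL2 = 63.4 - 28.2385 = 35.16

35.16 dB


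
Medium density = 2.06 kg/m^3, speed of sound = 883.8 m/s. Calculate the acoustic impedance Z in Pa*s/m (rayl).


Given values:
  rho = 2.06 kg/m^3
  c = 883.8 m/s
Formula: Z = rho * c
Z = 2.06 * 883.8
Z = 1820.63

1820.63 rayl


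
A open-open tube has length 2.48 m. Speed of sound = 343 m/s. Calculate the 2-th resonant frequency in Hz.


Given values:
  Tube type: open-open, L = 2.48 m, c = 343 m/s, n = 2
Formula: f_n = n * c / (2 * L)
Compute 2 * L = 2 * 2.48 = 4.96
f = 2 * 343 / 4.96
f = 138.31

138.31 Hz


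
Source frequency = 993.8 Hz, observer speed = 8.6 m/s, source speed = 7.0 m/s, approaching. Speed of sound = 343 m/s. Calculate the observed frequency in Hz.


Given values:
  f_s = 993.8 Hz, v_o = 8.6 m/s, v_s = 7.0 m/s
  Direction: approaching
Formula: f_o = f_s * (c + v_o) / (c - v_s)
Numerator: c + v_o = 343 + 8.6 = 351.6
Denominator: c - v_s = 343 - 7.0 = 336.0
f_o = 993.8 * 351.6 / 336.0 = 1039.94

1039.94 Hz


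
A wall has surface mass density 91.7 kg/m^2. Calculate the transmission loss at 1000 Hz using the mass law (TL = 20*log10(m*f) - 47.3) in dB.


Given values:
  m = 91.7 kg/m^2, f = 1000 Hz
Formula: TL = 20 * log10(m * f) - 47.3
Compute m * f = 91.7 * 1000 = 91700.0
Compute log10(91700.0) = 4.962369
Compute 20 * 4.962369 = 99.2474
TL = 99.2474 - 47.3 = 51.95

51.95 dB


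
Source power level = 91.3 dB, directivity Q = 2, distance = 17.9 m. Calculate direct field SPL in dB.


Given values:
  Lw = 91.3 dB, Q = 2, r = 17.9 m
Formula: SPL = Lw + 10 * log10(Q / (4 * pi * r^2))
Compute 4 * pi * r^2 = 4 * pi * 17.9^2 = 4026.3908
Compute Q / denom = 2 / 4026.3908 = 0.00049672
Compute 10 * log10(0.00049672) = -33.0389
SPL = 91.3 + (-33.0389) = 58.26

58.26 dB


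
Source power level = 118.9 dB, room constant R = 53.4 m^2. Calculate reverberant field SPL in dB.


Given values:
  Lw = 118.9 dB, R = 53.4 m^2
Formula: SPL = Lw + 10 * log10(4 / R)
Compute 4 / R = 4 / 53.4 = 0.074906
Compute 10 * log10(0.074906) = -11.2548
SPL = 118.9 + (-11.2548) = 107.65

107.65 dB


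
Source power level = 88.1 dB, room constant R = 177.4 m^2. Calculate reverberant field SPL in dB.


Given values:
  Lw = 88.1 dB, R = 177.4 m^2
Formula: SPL = Lw + 10 * log10(4 / R)
Compute 4 / R = 4 / 177.4 = 0.022548
Compute 10 * log10(0.022548) = -16.4689
SPL = 88.1 + (-16.4689) = 71.63

71.63 dB


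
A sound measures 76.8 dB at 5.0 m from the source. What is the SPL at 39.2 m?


Given values:
  SPL1 = 76.8 dB, r1 = 5.0 m, r2 = 39.2 m
Formula: SPL2 = SPL1 - 20 * log10(r2 / r1)
Compute ratio: r2 / r1 = 39.2 / 5.0 = 7.84
Compute log10: log10(7.84) = 0.894316
Compute drop: 20 * 0.894316 = 17.8863
SPL2 = 76.8 - 17.8863 = 58.91

58.91 dB


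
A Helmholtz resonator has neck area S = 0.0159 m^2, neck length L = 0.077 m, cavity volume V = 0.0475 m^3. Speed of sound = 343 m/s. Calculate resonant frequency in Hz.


Given values:
  S = 0.0159 m^2, L = 0.077 m, V = 0.0475 m^3, c = 343 m/s
Formula: f = (c / (2*pi)) * sqrt(S / (V * L))
Compute V * L = 0.0475 * 0.077 = 0.0036575
Compute S / (V * L) = 0.0159 / 0.0036575 = 4.3472
Compute sqrt(4.3472) = 2.084994
Compute c / (2*pi) = 343 / 6.283185 = 54.590148
f = 54.590148 * 2.084994 = 113.82

113.82 Hz


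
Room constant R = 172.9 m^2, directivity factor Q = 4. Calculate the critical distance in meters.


Given values:
  R = 172.9 m^2, Q = 4
Formula: d_c = 0.141 * sqrt(Q * R)
Compute Q * R = 4 * 172.9 = 691.6
Compute sqrt(691.6) = 26.2983
d_c = 0.141 * 26.2983 = 3.708

3.708 m


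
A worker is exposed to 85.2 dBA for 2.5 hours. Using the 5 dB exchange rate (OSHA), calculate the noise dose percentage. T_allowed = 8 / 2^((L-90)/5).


Given values:
  L = 85.2 dBA, T = 2.5 hours
Formula: T_allowed = 8 / 2^((L - 90) / 5)
Compute exponent: (85.2 - 90) / 5 = -0.96
Compute 2^(-0.96) = 0.514057
T_allowed = 8 / 0.514057 = 15.562477 hours
Dose = (T / T_allowed) * 100
Dose = (2.5 / 15.562477) * 100 = 16.06

16.06 %


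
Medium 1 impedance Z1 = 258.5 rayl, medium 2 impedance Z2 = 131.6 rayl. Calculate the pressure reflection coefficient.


Given values:
  Z1 = 258.5 rayl, Z2 = 131.6 rayl
Formula: R = (Z2 - Z1) / (Z2 + Z1)
Numerator: Z2 - Z1 = 131.6 - 258.5 = -126.9
Denominator: Z2 + Z1 = 131.6 + 258.5 = 390.1
R = -126.9 / 390.1 = -0.3253

-0.3253


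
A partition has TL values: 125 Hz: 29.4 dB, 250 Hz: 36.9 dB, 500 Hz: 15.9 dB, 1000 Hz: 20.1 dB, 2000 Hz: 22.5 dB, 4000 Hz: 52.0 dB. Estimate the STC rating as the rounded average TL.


Given TL values at each frequency:
  125 Hz: 29.4 dB
  250 Hz: 36.9 dB
  500 Hz: 15.9 dB
  1000 Hz: 20.1 dB
  2000 Hz: 22.5 dB
  4000 Hz: 52.0 dB
Formula: STC ~ round(average of TL values)
Sum = 29.4 + 36.9 + 15.9 + 20.1 + 22.5 + 52.0 = 176.8
Average = 176.8 / 6 = 29.47
Rounded: 29

29


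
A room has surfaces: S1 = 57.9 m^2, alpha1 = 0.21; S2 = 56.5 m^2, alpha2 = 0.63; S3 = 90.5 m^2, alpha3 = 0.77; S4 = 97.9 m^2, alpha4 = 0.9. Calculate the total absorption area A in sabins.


Given surfaces:
  Surface 1: 57.9 * 0.21 = 12.159
  Surface 2: 56.5 * 0.63 = 35.595
  Surface 3: 90.5 * 0.77 = 69.685
  Surface 4: 97.9 * 0.9 = 88.11
Formula: A = sum(Si * alpha_i)
A = 12.159 + 35.595 + 69.685 + 88.11
A = 205.55

205.55 sabins


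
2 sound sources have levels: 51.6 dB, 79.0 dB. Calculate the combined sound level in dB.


Formula: L_total = 10 * log10( sum(10^(Li/10)) )
  Source 1: 10^(51.6/10) = 144543.9771
  Source 2: 10^(79.0/10) = 79432823.4724
Sum of linear values = 79577367.4495
L_total = 10 * log10(79577367.4495) = 79.01

79.01 dB


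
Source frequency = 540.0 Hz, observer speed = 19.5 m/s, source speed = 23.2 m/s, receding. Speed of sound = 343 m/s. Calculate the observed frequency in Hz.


Given values:
  f_s = 540.0 Hz, v_o = 19.5 m/s, v_s = 23.2 m/s
  Direction: receding
Formula: f_o = f_s * (c - v_o) / (c + v_s)
Numerator: c - v_o = 343 - 19.5 = 323.5
Denominator: c + v_s = 343 + 23.2 = 366.2
f_o = 540.0 * 323.5 / 366.2 = 477.03

477.03 Hz


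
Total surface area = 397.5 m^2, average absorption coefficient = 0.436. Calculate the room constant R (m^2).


Given values:
  S = 397.5 m^2, alpha = 0.436
Formula: R = S * alpha / (1 - alpha)
Numerator: 397.5 * 0.436 = 173.31
Denominator: 1 - 0.436 = 0.564
R = 173.31 / 0.564 = 307.29

307.29 m^2


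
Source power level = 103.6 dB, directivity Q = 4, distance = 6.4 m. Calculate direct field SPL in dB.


Given values:
  Lw = 103.6 dB, Q = 4, r = 6.4 m
Formula: SPL = Lw + 10 * log10(Q / (4 * pi * r^2))
Compute 4 * pi * r^2 = 4 * pi * 6.4^2 = 514.7185
Compute Q / denom = 4 / 514.7185 = 0.00777124
Compute 10 * log10(0.00777124) = -21.0951
SPL = 103.6 + (-21.0951) = 82.5

82.5 dB


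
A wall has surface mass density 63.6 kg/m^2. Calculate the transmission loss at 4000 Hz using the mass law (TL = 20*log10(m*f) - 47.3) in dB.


Given values:
  m = 63.6 kg/m^2, f = 4000 Hz
Formula: TL = 20 * log10(m * f) - 47.3
Compute m * f = 63.6 * 4000 = 254400.0
Compute log10(254400.0) = 5.405517
Compute 20 * 5.405517 = 108.1103
TL = 108.1103 - 47.3 = 60.81

60.81 dB


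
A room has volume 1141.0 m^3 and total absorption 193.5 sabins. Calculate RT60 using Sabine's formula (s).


Given values:
  V = 1141.0 m^3
  A = 193.5 sabins
Formula: RT60 = 0.161 * V / A
Numerator: 0.161 * 1141.0 = 183.701
RT60 = 183.701 / 193.5 = 0.949

0.949 s


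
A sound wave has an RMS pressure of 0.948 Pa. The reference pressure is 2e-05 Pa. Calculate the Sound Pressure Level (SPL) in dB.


Given values:
  p = 0.948 Pa
  p_ref = 2e-05 Pa
Formula: SPL = 20 * log10(p / p_ref)
Compute ratio: p / p_ref = 0.948 / 2e-05 = 47400
Compute log10: log10(47400) = 4.675778
Multiply: SPL = 20 * 4.675778 = 93.52

93.52 dB


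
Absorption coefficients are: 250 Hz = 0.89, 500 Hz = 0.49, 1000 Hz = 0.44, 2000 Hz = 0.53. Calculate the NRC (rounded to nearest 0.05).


Given values:
  a_250 = 0.89, a_500 = 0.49
  a_1000 = 0.44, a_2000 = 0.53
Formula: NRC = (a250 + a500 + a1000 + a2000) / 4
Sum = 0.89 + 0.49 + 0.44 + 0.53 = 2.35
NRC = 2.35 / 4 = 0.5875
Rounded to nearest 0.05: 0.6

0.6


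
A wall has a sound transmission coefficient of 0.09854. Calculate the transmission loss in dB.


Given values:
  tau = 0.09854
Formula: TL = 10 * log10(1 / tau)
Compute 1 / tau = 1 / 0.09854 = 10.1482
Compute log10(10.1482) = 1.006389
TL = 10 * 1.006389 = 10.06

10.06 dB


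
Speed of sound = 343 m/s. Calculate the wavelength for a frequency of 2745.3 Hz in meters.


Given values:
  c = 343 m/s, f = 2745.3 Hz
Formula: lambda = c / f
lambda = 343 / 2745.3
lambda = 0.1249

0.1249 m


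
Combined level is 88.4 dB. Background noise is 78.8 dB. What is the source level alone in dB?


Given values:
  L_total = 88.4 dB, L_bg = 78.8 dB
Formula: L_source = 10 * log10(10^(L_total/10) - 10^(L_bg/10))
Convert to linear:
  10^(88.4/10) = 691830970.9189
  10^(78.8/10) = 75857757.5029
Difference: 691830970.9189 - 75857757.5029 = 615973213.416
L_source = 10 * log10(615973213.416) = 87.9

87.9 dB


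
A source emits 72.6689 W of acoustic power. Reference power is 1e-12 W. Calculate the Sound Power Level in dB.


Given values:
  W = 72.6689 W
  W_ref = 1e-12 W
Formula: SWL = 10 * log10(W / W_ref)
Compute ratio: W / W_ref = 72668900000000
Compute log10: log10(72668900000000) = 13.861349
Multiply: SWL = 10 * 13.861349 = 138.61

138.61 dB


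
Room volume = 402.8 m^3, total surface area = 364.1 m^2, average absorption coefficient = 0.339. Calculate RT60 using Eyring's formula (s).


Given values:
  V = 402.8 m^3, S = 364.1 m^2, alpha = 0.339
Formula: RT60 = 0.161 * V / (-S * ln(1 - alpha))
Compute ln(1 - 0.339) = ln(0.661) = -0.414001
Denominator: -364.1 * -0.414001 = 150.7378
Numerator: 0.161 * 402.8 = 64.8508
RT60 = 64.8508 / 150.7378 = 0.43

0.43 s


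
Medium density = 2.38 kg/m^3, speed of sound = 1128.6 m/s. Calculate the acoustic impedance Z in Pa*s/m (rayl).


Given values:
  rho = 2.38 kg/m^3
  c = 1128.6 m/s
Formula: Z = rho * c
Z = 2.38 * 1128.6
Z = 2686.07

2686.07 rayl


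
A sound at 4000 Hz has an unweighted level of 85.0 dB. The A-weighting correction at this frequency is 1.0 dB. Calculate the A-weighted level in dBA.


Given values:
  SPL = 85.0 dB
  A-weighting at 4000 Hz = 1.0 dB
Formula: L_A = SPL + A_weight
L_A = 85.0 + (1.0)
L_A = 86.0

86.0 dBA


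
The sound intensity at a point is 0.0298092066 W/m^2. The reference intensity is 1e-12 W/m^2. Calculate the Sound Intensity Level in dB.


Given values:
  I = 0.0298092066 W/m^2
  I_ref = 1e-12 W/m^2
Formula: SIL = 10 * log10(I / I_ref)
Compute ratio: I / I_ref = 29809206600
Compute log10: log10(29809206600) = 10.47435
Multiply: SIL = 10 * 10.47435 = 104.74

104.74 dB


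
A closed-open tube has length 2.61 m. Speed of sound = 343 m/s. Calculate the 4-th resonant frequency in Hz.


Given values:
  Tube type: closed-open, L = 2.61 m, c = 343 m/s, n = 4
Formula: f_n = (2n - 1) * c / (4 * L)
Compute 2n - 1 = 2*4 - 1 = 7
Compute 4 * L = 4 * 2.61 = 10.44
f = 7 * 343 / 10.44
f = 229.98

229.98 Hz


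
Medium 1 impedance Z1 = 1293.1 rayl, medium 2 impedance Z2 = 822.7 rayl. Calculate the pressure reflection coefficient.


Given values:
  Z1 = 1293.1 rayl, Z2 = 822.7 rayl
Formula: R = (Z2 - Z1) / (Z2 + Z1)
Numerator: Z2 - Z1 = 822.7 - 1293.1 = -470.4
Denominator: Z2 + Z1 = 822.7 + 1293.1 = 2115.8
R = -470.4 / 2115.8 = -0.2223

-0.2223


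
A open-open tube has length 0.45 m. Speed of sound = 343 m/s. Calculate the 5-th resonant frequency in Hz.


Given values:
  Tube type: open-open, L = 0.45 m, c = 343 m/s, n = 5
Formula: f_n = n * c / (2 * L)
Compute 2 * L = 2 * 0.45 = 0.9
f = 5 * 343 / 0.9
f = 1905.56

1905.56 Hz


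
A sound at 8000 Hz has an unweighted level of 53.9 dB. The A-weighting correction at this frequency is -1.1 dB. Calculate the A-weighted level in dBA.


Given values:
  SPL = 53.9 dB
  A-weighting at 8000 Hz = -1.1 dB
Formula: L_A = SPL + A_weight
L_A = 53.9 + (-1.1)
L_A = 52.8

52.8 dBA


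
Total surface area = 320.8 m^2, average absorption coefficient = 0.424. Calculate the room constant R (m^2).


Given values:
  S = 320.8 m^2, alpha = 0.424
Formula: R = S * alpha / (1 - alpha)
Numerator: 320.8 * 0.424 = 136.0192
Denominator: 1 - 0.424 = 0.576
R = 136.0192 / 0.576 = 236.14

236.14 m^2


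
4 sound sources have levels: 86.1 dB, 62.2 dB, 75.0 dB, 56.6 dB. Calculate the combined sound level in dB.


Formula: L_total = 10 * log10( sum(10^(Li/10)) )
  Source 1: 10^(86.1/10) = 407380277.8041
  Source 2: 10^(62.2/10) = 1659586.9074
  Source 3: 10^(75.0/10) = 31622776.6017
  Source 4: 10^(56.6/10) = 457088.1896
Sum of linear values = 441119729.5028
L_total = 10 * log10(441119729.5028) = 86.45

86.45 dB


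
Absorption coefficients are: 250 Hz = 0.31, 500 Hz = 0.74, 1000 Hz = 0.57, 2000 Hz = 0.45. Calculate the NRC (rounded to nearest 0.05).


Given values:
  a_250 = 0.31, a_500 = 0.74
  a_1000 = 0.57, a_2000 = 0.45
Formula: NRC = (a250 + a500 + a1000 + a2000) / 4
Sum = 0.31 + 0.74 + 0.57 + 0.45 = 2.07
NRC = 2.07 / 4 = 0.5175
Rounded to nearest 0.05: 0.5

0.5


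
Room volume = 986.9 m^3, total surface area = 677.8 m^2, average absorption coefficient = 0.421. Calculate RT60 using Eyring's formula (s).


Given values:
  V = 986.9 m^3, S = 677.8 m^2, alpha = 0.421
Formula: RT60 = 0.161 * V / (-S * ln(1 - alpha))
Compute ln(1 - 0.421) = ln(0.579) = -0.546453
Denominator: -677.8 * -0.546453 = 370.3858
Numerator: 0.161 * 986.9 = 158.8909
RT60 = 158.8909 / 370.3858 = 0.429

0.429 s


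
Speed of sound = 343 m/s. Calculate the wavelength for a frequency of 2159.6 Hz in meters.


Given values:
  c = 343 m/s, f = 2159.6 Hz
Formula: lambda = c / f
lambda = 343 / 2159.6
lambda = 0.1588

0.1588 m


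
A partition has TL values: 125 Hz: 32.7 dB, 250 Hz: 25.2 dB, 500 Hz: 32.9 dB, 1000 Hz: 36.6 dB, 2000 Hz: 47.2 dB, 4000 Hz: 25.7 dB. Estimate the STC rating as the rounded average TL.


Given TL values at each frequency:
  125 Hz: 32.7 dB
  250 Hz: 25.2 dB
  500 Hz: 32.9 dB
  1000 Hz: 36.6 dB
  2000 Hz: 47.2 dB
  4000 Hz: 25.7 dB
Formula: STC ~ round(average of TL values)
Sum = 32.7 + 25.2 + 32.9 + 36.6 + 47.2 + 25.7 = 200.3
Average = 200.3 / 6 = 33.38
Rounded: 33

33


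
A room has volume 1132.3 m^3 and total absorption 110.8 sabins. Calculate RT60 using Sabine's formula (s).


Given values:
  V = 1132.3 m^3
  A = 110.8 sabins
Formula: RT60 = 0.161 * V / A
Numerator: 0.161 * 1132.3 = 182.3003
RT60 = 182.3003 / 110.8 = 1.645

1.645 s


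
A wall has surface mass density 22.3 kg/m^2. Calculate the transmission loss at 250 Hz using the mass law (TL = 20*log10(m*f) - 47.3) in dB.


Given values:
  m = 22.3 kg/m^2, f = 250 Hz
Formula: TL = 20 * log10(m * f) - 47.3
Compute m * f = 22.3 * 250 = 5575.0
Compute log10(5575.0) = 3.746245
Compute 20 * 3.746245 = 74.9249
TL = 74.9249 - 47.3 = 27.62

27.62 dB


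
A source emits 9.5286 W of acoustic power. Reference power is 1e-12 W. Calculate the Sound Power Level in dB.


Given values:
  W = 9.5286 W
  W_ref = 1e-12 W
Formula: SWL = 10 * log10(W / W_ref)
Compute ratio: W / W_ref = 9528600000000
Compute log10: log10(9528600000000) = 12.979029
Multiply: SWL = 10 * 12.979029 = 129.79

129.79 dB


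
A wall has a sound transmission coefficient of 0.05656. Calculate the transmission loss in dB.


Given values:
  tau = 0.05656
Formula: TL = 10 * log10(1 / tau)
Compute 1 / tau = 1 / 0.05656 = 17.6803
Compute log10(17.6803) = 1.24749
TL = 10 * 1.24749 = 12.47

12.47 dB


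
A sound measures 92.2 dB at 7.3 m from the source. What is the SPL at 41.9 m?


Given values:
  SPL1 = 92.2 dB, r1 = 7.3 m, r2 = 41.9 m
Formula: SPL2 = SPL1 - 20 * log10(r2 / r1)
Compute ratio: r2 / r1 = 41.9 / 7.3 = 5.7397
Compute log10: log10(5.7397) = 0.758889
Compute drop: 20 * 0.758889 = 15.1778
SPL2 = 92.2 - 15.1778 = 77.02

77.02 dB


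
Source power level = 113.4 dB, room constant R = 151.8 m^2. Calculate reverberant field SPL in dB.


Given values:
  Lw = 113.4 dB, R = 151.8 m^2
Formula: SPL = Lw + 10 * log10(4 / R)
Compute 4 / R = 4 / 151.8 = 0.02635
Compute 10 * log10(0.02635) = -15.7922
SPL = 113.4 + (-15.7922) = 97.61

97.61 dB


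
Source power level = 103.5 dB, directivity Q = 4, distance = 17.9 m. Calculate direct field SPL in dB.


Given values:
  Lw = 103.5 dB, Q = 4, r = 17.9 m
Formula: SPL = Lw + 10 * log10(Q / (4 * pi * r^2))
Compute 4 * pi * r^2 = 4 * pi * 17.9^2 = 4026.3908
Compute Q / denom = 4 / 4026.3908 = 0.00099345
Compute 10 * log10(0.00099345) = -30.0285
SPL = 103.5 + (-30.0285) = 73.47

73.47 dB


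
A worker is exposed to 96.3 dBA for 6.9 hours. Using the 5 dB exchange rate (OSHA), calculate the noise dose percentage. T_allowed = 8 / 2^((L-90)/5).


Given values:
  L = 96.3 dBA, T = 6.9 hours
Formula: T_allowed = 8 / 2^((L - 90) / 5)
Compute exponent: (96.3 - 90) / 5 = 1.26
Compute 2^(1.26) = 2.394957
T_allowed = 8 / 2.394957 = 3.340352 hours
Dose = (T / T_allowed) * 100
Dose = (6.9 / 3.340352) * 100 = 206.57

206.57 %


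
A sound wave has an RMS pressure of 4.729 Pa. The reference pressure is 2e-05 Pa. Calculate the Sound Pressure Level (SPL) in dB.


Given values:
  p = 4.729 Pa
  p_ref = 2e-05 Pa
Formula: SPL = 20 * log10(p / p_ref)
Compute ratio: p / p_ref = 4.729 / 2e-05 = 236450
Compute log10: log10(236450) = 5.373739
Multiply: SPL = 20 * 5.373739 = 107.47

107.47 dB


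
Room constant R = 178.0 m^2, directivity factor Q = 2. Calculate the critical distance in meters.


Given values:
  R = 178.0 m^2, Q = 2
Formula: d_c = 0.141 * sqrt(Q * R)
Compute Q * R = 2 * 178.0 = 356.0
Compute sqrt(356.0) = 18.868
d_c = 0.141 * 18.868 = 2.66

2.66 m


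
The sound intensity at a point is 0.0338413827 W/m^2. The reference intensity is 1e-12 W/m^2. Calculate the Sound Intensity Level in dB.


Given values:
  I = 0.0338413827 W/m^2
  I_ref = 1e-12 W/m^2
Formula: SIL = 10 * log10(I / I_ref)
Compute ratio: I / I_ref = 33841382700
Compute log10: log10(33841382700) = 10.529448
Multiply: SIL = 10 * 10.529448 = 105.29

105.29 dB


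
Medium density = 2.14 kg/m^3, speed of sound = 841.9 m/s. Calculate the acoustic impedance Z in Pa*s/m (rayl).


Given values:
  rho = 2.14 kg/m^3
  c = 841.9 m/s
Formula: Z = rho * c
Z = 2.14 * 841.9
Z = 1801.67

1801.67 rayl


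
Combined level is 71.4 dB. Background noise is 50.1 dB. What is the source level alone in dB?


Given values:
  L_total = 71.4 dB, L_bg = 50.1 dB
Formula: L_source = 10 * log10(10^(L_total/10) - 10^(L_bg/10))
Convert to linear:
  10^(71.4/10) = 13803842.646
  10^(50.1/10) = 102329.2992
Difference: 13803842.646 - 102329.2992 = 13701513.3468
L_source = 10 * log10(13701513.3468) = 71.37

71.37 dB


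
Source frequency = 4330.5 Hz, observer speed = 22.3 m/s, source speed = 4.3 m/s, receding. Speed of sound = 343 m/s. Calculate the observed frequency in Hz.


Given values:
  f_s = 4330.5 Hz, v_o = 22.3 m/s, v_s = 4.3 m/s
  Direction: receding
Formula: f_o = f_s * (c - v_o) / (c + v_s)
Numerator: c - v_o = 343 - 22.3 = 320.7
Denominator: c + v_s = 343 + 4.3 = 347.3
f_o = 4330.5 * 320.7 / 347.3 = 3998.82

3998.82 Hz


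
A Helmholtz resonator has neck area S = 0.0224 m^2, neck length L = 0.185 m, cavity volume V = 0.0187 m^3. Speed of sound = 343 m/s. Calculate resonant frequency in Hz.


Given values:
  S = 0.0224 m^2, L = 0.185 m, V = 0.0187 m^3, c = 343 m/s
Formula: f = (c / (2*pi)) * sqrt(S / (V * L))
Compute V * L = 0.0187 * 0.185 = 0.0034595
Compute S / (V * L) = 0.0224 / 0.0034595 = 6.4749
Compute sqrt(6.4749) = 2.544582
Compute c / (2*pi) = 343 / 6.283185 = 54.590148
f = 54.590148 * 2.544582 = 138.91

138.91 Hz


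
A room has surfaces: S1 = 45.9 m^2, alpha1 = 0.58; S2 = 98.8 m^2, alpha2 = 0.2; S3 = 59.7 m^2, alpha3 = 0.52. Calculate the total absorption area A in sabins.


Given surfaces:
  Surface 1: 45.9 * 0.58 = 26.622
  Surface 2: 98.8 * 0.2 = 19.76
  Surface 3: 59.7 * 0.52 = 31.044
Formula: A = sum(Si * alpha_i)
A = 26.622 + 19.76 + 31.044
A = 77.43

77.43 sabins


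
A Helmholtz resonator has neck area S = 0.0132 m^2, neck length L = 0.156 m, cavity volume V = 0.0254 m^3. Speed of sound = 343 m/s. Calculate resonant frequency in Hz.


Given values:
  S = 0.0132 m^2, L = 0.156 m, V = 0.0254 m^3, c = 343 m/s
Formula: f = (c / (2*pi)) * sqrt(S / (V * L))
Compute V * L = 0.0254 * 0.156 = 0.0039624
Compute S / (V * L) = 0.0132 / 0.0039624 = 3.3313
Compute sqrt(3.3313) = 1.825185
Compute c / (2*pi) = 343 / 6.283185 = 54.590148
f = 54.590148 * 1.825185 = 99.64

99.64 Hz


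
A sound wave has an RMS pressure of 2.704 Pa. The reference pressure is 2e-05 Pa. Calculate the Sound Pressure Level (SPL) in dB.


Given values:
  p = 2.704 Pa
  p_ref = 2e-05 Pa
Formula: SPL = 20 * log10(p / p_ref)
Compute ratio: p / p_ref = 2.704 / 2e-05 = 135200
Compute log10: log10(135200) = 5.130977
Multiply: SPL = 20 * 5.130977 = 102.62

102.62 dB


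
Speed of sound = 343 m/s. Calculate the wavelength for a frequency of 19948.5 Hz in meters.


Given values:
  c = 343 m/s, f = 19948.5 Hz
Formula: lambda = c / f
lambda = 343 / 19948.5
lambda = 0.0172

0.0172 m


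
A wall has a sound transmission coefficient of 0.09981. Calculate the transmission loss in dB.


Given values:
  tau = 0.09981
Formula: TL = 10 * log10(1 / tau)
Compute 1 / tau = 1 / 0.09981 = 10.019
Compute log10(10.019) = 1.000824
TL = 10 * 1.000824 = 10.01

10.01 dB


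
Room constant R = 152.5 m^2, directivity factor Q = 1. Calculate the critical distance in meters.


Given values:
  R = 152.5 m^2, Q = 1
Formula: d_c = 0.141 * sqrt(Q * R)
Compute Q * R = 1 * 152.5 = 152.5
Compute sqrt(152.5) = 12.3491
d_c = 0.141 * 12.3491 = 1.741

1.741 m


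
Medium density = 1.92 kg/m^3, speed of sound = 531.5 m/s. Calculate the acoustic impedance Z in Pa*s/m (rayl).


Given values:
  rho = 1.92 kg/m^3
  c = 531.5 m/s
Formula: Z = rho * c
Z = 1.92 * 531.5
Z = 1020.48

1020.48 rayl


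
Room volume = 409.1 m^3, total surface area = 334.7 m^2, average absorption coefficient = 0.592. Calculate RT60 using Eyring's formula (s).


Given values:
  V = 409.1 m^3, S = 334.7 m^2, alpha = 0.592
Formula: RT60 = 0.161 * V / (-S * ln(1 - alpha))
Compute ln(1 - 0.592) = ln(0.408) = -0.896488
Denominator: -334.7 * -0.896488 = 300.0545
Numerator: 0.161 * 409.1 = 65.8651
RT60 = 65.8651 / 300.0545 = 0.22

0.22 s


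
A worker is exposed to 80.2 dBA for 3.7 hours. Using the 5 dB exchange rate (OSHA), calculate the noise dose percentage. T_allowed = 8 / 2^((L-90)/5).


Given values:
  L = 80.2 dBA, T = 3.7 hours
Formula: T_allowed = 8 / 2^((L - 90) / 5)
Compute exponent: (80.2 - 90) / 5 = -1.96
Compute 2^(-1.96) = 0.257028
T_allowed = 8 / 0.257028 = 31.125014 hours
Dose = (T / T_allowed) * 100
Dose = (3.7 / 31.125014) * 100 = 11.89

11.89 %


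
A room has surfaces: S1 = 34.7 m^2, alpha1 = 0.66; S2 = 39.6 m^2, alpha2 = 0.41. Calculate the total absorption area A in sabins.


Given surfaces:
  Surface 1: 34.7 * 0.66 = 22.902
  Surface 2: 39.6 * 0.41 = 16.236
Formula: A = sum(Si * alpha_i)
A = 22.902 + 16.236
A = 39.14

39.14 sabins


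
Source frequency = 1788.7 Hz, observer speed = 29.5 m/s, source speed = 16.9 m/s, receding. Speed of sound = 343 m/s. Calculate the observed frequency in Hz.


Given values:
  f_s = 1788.7 Hz, v_o = 29.5 m/s, v_s = 16.9 m/s
  Direction: receding
Formula: f_o = f_s * (c - v_o) / (c + v_s)
Numerator: c - v_o = 343 - 29.5 = 313.5
Denominator: c + v_s = 343 + 16.9 = 359.9
f_o = 1788.7 * 313.5 / 359.9 = 1558.09

1558.09 Hz


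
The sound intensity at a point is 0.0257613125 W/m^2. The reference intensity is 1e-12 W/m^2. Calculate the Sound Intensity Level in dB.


Given values:
  I = 0.0257613125 W/m^2
  I_ref = 1e-12 W/m^2
Formula: SIL = 10 * log10(I / I_ref)
Compute ratio: I / I_ref = 25761312500
Compute log10: log10(25761312500) = 10.410968
Multiply: SIL = 10 * 10.410968 = 104.11

104.11 dB


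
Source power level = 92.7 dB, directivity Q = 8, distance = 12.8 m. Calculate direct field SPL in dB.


Given values:
  Lw = 92.7 dB, Q = 8, r = 12.8 m
Formula: SPL = Lw + 10 * log10(Q / (4 * pi * r^2))
Compute 4 * pi * r^2 = 4 * pi * 12.8^2 = 2058.8742
Compute Q / denom = 8 / 2058.8742 = 0.00388562
Compute 10 * log10(0.00388562) = -24.1054
SPL = 92.7 + (-24.1054) = 68.59

68.59 dB


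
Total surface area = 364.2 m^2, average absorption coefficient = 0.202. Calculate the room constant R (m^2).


Given values:
  S = 364.2 m^2, alpha = 0.202
Formula: R = S * alpha / (1 - alpha)
Numerator: 364.2 * 0.202 = 73.5684
Denominator: 1 - 0.202 = 0.798
R = 73.5684 / 0.798 = 92.19

92.19 m^2


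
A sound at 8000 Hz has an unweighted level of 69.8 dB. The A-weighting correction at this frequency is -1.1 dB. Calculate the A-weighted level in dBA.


Given values:
  SPL = 69.8 dB
  A-weighting at 8000 Hz = -1.1 dB
Formula: L_A = SPL + A_weight
L_A = 69.8 + (-1.1)
L_A = 68.7

68.7 dBA


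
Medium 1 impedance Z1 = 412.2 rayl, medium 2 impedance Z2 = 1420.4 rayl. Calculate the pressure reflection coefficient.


Given values:
  Z1 = 412.2 rayl, Z2 = 1420.4 rayl
Formula: R = (Z2 - Z1) / (Z2 + Z1)
Numerator: Z2 - Z1 = 1420.4 - 412.2 = 1008.2
Denominator: Z2 + Z1 = 1420.4 + 412.2 = 1832.6
R = 1008.2 / 1832.6 = 0.5501

0.5501


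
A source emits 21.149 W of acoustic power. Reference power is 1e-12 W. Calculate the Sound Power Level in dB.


Given values:
  W = 21.149 W
  W_ref = 1e-12 W
Formula: SWL = 10 * log10(W / W_ref)
Compute ratio: W / W_ref = 21149000000000
Compute log10: log10(21149000000000) = 13.32529
Multiply: SWL = 10 * 13.32529 = 133.25

133.25 dB


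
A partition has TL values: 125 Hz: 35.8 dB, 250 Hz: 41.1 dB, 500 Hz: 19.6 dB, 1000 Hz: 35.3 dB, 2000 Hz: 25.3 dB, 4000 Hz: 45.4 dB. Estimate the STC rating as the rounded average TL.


Given TL values at each frequency:
  125 Hz: 35.8 dB
  250 Hz: 41.1 dB
  500 Hz: 19.6 dB
  1000 Hz: 35.3 dB
  2000 Hz: 25.3 dB
  4000 Hz: 45.4 dB
Formula: STC ~ round(average of TL values)
Sum = 35.8 + 41.1 + 19.6 + 35.3 + 25.3 + 45.4 = 202.5
Average = 202.5 / 6 = 33.75
Rounded: 34

34


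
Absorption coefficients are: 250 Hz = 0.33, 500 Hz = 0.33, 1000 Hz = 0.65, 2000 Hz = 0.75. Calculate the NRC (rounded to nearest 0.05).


Given values:
  a_250 = 0.33, a_500 = 0.33
  a_1000 = 0.65, a_2000 = 0.75
Formula: NRC = (a250 + a500 + a1000 + a2000) / 4
Sum = 0.33 + 0.33 + 0.65 + 0.75 = 2.06
NRC = 2.06 / 4 = 0.515
Rounded to nearest 0.05: 0.5

0.5


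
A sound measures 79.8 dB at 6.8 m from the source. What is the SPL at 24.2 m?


Given values:
  SPL1 = 79.8 dB, r1 = 6.8 m, r2 = 24.2 m
Formula: SPL2 = SPL1 - 20 * log10(r2 / r1)
Compute ratio: r2 / r1 = 24.2 / 6.8 = 3.5588
Compute log10: log10(3.5588) = 0.551304
Compute drop: 20 * 0.551304 = 11.0261
SPL2 = 79.8 - 11.0261 = 68.77

68.77 dB


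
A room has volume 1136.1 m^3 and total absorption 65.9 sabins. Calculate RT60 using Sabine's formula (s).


Given values:
  V = 1136.1 m^3
  A = 65.9 sabins
Formula: RT60 = 0.161 * V / A
Numerator: 0.161 * 1136.1 = 182.9121
RT60 = 182.9121 / 65.9 = 2.776

2.776 s


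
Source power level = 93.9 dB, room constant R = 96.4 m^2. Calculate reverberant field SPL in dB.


Given values:
  Lw = 93.9 dB, R = 96.4 m^2
Formula: SPL = Lw + 10 * log10(4 / R)
Compute 4 / R = 4 / 96.4 = 0.041494
Compute 10 * log10(0.041494) = -13.8201
SPL = 93.9 + (-13.8201) = 80.08

80.08 dB


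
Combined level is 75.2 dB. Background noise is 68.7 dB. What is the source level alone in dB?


Given values:
  L_total = 75.2 dB, L_bg = 68.7 dB
Formula: L_source = 10 * log10(10^(L_total/10) - 10^(L_bg/10))
Convert to linear:
  10^(75.2/10) = 33113112.1483
  10^(68.7/10) = 7413102.413
Difference: 33113112.1483 - 7413102.413 = 25700009.7353
L_source = 10 * log10(25700009.7353) = 74.1

74.1 dB


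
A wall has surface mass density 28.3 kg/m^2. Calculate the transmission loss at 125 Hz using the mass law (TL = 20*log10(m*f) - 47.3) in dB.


Given values:
  m = 28.3 kg/m^2, f = 125 Hz
Formula: TL = 20 * log10(m * f) - 47.3
Compute m * f = 28.3 * 125 = 3537.5
Compute log10(3537.5) = 3.548696
Compute 20 * 3.548696 = 70.9739
TL = 70.9739 - 47.3 = 23.67

23.67 dB


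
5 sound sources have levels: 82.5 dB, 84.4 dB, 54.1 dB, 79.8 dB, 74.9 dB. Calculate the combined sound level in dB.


Formula: L_total = 10 * log10( sum(10^(Li/10)) )
  Source 1: 10^(82.5/10) = 177827941.0039
  Source 2: 10^(84.4/10) = 275422870.3338
  Source 3: 10^(54.1/10) = 257039.5783
  Source 4: 10^(79.8/10) = 95499258.6021
  Source 5: 10^(74.9/10) = 30902954.3251
Sum of linear values = 579910063.8432
L_total = 10 * log10(579910063.8432) = 87.63

87.63 dB


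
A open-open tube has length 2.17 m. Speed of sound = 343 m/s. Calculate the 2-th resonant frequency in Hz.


Given values:
  Tube type: open-open, L = 2.17 m, c = 343 m/s, n = 2
Formula: f_n = n * c / (2 * L)
Compute 2 * L = 2 * 2.17 = 4.34
f = 2 * 343 / 4.34
f = 158.06

158.06 Hz


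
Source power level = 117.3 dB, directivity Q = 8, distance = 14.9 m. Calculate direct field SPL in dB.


Given values:
  Lw = 117.3 dB, Q = 8, r = 14.9 m
Formula: SPL = Lw + 10 * log10(Q / (4 * pi * r^2))
Compute 4 * pi * r^2 = 4 * pi * 14.9^2 = 2789.8599
Compute Q / denom = 8 / 2789.8599 = 0.00286753
Compute 10 * log10(0.00286753) = -25.4249
SPL = 117.3 + (-25.4249) = 91.88

91.88 dB
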